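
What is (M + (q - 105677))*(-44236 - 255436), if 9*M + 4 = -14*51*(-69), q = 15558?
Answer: 228292826648/9 ≈ 2.5366e+10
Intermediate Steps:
M = 49262/9 (M = -4/9 + (-14*51*(-69))/9 = -4/9 + (-714*(-69))/9 = -4/9 + (1/9)*49266 = -4/9 + 5474 = 49262/9 ≈ 5473.6)
(M + (q - 105677))*(-44236 - 255436) = (49262/9 + (15558 - 105677))*(-44236 - 255436) = (49262/9 - 90119)*(-299672) = -761809/9*(-299672) = 228292826648/9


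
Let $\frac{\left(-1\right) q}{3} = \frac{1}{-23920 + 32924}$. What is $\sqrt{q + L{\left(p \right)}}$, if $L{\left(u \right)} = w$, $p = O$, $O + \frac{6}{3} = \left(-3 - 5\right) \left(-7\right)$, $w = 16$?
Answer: $\frac{\sqrt{324281311}}{4502} \approx 4.0$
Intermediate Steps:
$O = 54$ ($O = -2 + \left(-3 - 5\right) \left(-7\right) = -2 - -56 = -2 + 56 = 54$)
$q = - \frac{3}{9004}$ ($q = - \frac{3}{-23920 + 32924} = - \frac{3}{9004} \approx -0.00033319$)
$p = 54$
$L{\left(u \right)} = 16$
$\sqrt{q + L{\left(p \right)}} = \sqrt{- \frac{3}{9004} + 16} = \sqrt{\frac{144061}{9004}} = \frac{\sqrt{324281311}}{4502}$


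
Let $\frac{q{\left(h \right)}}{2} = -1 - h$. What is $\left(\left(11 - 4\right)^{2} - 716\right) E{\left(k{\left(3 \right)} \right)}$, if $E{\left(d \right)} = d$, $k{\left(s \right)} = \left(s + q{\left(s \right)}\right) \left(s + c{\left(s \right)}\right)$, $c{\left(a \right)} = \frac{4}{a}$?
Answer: $\frac{43355}{3} \approx 14452.0$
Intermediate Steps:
$q{\left(h \right)} = -2 - 2 h$ ($q{\left(h \right)} = 2 \left(-1 - h\right) = -2 - 2 h$)
$k{\left(s \right)} = \left(-2 - s\right) \left(s + \frac{4}{s}\right)$ ($k{\left(s \right)} = \left(s - \left(2 + 2 s\right)\right) \left(s + \frac{4}{s}\right) = \left(-2 - s\right) \left(s + \frac{4}{s}\right)$)
$\left(\left(11 - 4\right)^{2} - 716\right) E{\left(k{\left(3 \right)} \right)} = \left(\left(11 - 4\right)^{2} - 716\right) \left(-4 - 3^{2} - \frac{8}{3} - 6\right) = \left(7^{2} - 716\right) \left(-4 - 9 - \frac{8}{3} - 6\right) = \left(49 - 716\right) \left(-4 - 9 - \frac{8}{3} - 6\right) = \left(-667\right) \left(- \frac{65}{3}\right) = \frac{43355}{3}$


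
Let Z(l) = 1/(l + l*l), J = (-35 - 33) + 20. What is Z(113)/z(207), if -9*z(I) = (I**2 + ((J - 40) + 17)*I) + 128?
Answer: -3/121434320 ≈ -2.4705e-8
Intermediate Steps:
J = -48 (J = -68 + 20 = -48)
Z(l) = 1/(l + l**2)
z(I) = -128/9 - I**2/9 + 71*I/9 (z(I) = -((I**2 + ((-48 - 40) + 17)*I) + 128)/9 = -((I**2 + (-88 + 17)*I) + 128)/9 = -((I**2 - 71*I) + 128)/9 = -(128 + I**2 - 71*I)/9 = -128/9 - I**2/9 + 71*I/9)
Z(113)/z(207) = (1/(113*(1 + 113)))/(-128/9 - 1/9*207**2 + (71/9)*207) = ((1/113)/114)/(-128/9 - 1/9*42849 + 1633) = ((1/113)*(1/114))/(-128/9 - 4761 + 1633) = 1/(12882*(-28280/9)) = (1/12882)*(-9/28280) = -3/121434320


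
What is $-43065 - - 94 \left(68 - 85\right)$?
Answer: $-44663$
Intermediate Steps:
$-43065 - - 94 \left(68 - 85\right) = -43065 - \left(-94\right) \left(-17\right) = -43065 - 1598 = -44663$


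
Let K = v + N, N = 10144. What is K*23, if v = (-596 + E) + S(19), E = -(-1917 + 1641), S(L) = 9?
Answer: 226159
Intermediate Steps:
E = 276 (E = -1*(-276) = 276)
v = -311 (v = (-596 + 276) + 9 = -320 + 9 = -311)
K = 9833 (K = -311 + 10144 = 9833)
K*23 = 9833*23 = 226159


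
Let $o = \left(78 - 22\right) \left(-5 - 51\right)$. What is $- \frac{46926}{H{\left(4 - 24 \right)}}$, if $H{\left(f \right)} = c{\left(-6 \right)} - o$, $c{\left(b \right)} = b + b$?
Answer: $- \frac{2133}{142} \approx -15.021$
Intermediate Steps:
$c{\left(b \right)} = 2 b$
$o = -3136$ ($o = 56 \left(-56\right) = -3136$)
$H{\left(f \right)} = 3124$ ($H{\left(f \right)} = 2 \left(-6\right) - -3136 = -12 + 3136 = 3124$)
$- \frac{46926}{H{\left(4 - 24 \right)}} = - \frac{46926}{3124} = \left(-46926\right) \frac{1}{3124} = - \frac{2133}{142}$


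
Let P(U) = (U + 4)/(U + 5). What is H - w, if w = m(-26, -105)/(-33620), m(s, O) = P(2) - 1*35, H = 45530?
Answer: 10715029961/235340 ≈ 45530.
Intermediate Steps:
P(U) = (4 + U)/(5 + U)
m(s, O) = -239/7 (m(s, O) = (4 + 2)/(5 + 2) - 1*35 = 6/7 - 35 = -239/7)
w = 239/235340 (w = -239/7/(-33620) = -239/7*(-1/33620) = 239/235340 ≈ 0.0010156)
H - w = 45530 - 1*239/235340 = 45530 - 239/235340 = 10715029961/235340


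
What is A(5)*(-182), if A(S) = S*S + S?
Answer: -5460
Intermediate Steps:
A(S) = S + S² (A(S) = S² + S = S + S²)
A(5)*(-182) = (5*(1 + 5))*(-182) = (5*6)*(-182) = 30*(-182) = -5460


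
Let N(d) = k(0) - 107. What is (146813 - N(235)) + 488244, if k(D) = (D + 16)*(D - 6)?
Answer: 635260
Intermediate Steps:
k(D) = (-6 + D)*(16 + D) (k(D) = (16 + D)*(-6 + D) = (-6 + D)*(16 + D))
N(d) = -203 (N(d) = (-96 + 0² + 10*0) - 107 = (-96 + 0 + 0) - 107 = -96 - 107 = -203)
(146813 - N(235)) + 488244 = (146813 - 1*(-203)) + 488244 = (146813 + 203) + 488244 = 147016 + 488244 = 635260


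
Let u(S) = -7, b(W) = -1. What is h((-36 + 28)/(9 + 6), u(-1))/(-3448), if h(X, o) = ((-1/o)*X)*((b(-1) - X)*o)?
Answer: 7/96975 ≈ 7.2184e-5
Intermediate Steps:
h(X, o) = -X*(-1 - X) (h(X, o) = ((-1/o)*X)*((-1 - X)*o) = (-X/o)*(o*(-1 - X)) = -X*(-1 - X))
h((-36 + 28)/(9 + 6), u(-1))/(-3448) = (((-36 + 28)/(9 + 6))*(1 + (-36 + 28)/(9 + 6)))/(-3448) = ((-8/15)*(1 - 8/15))*(-1/3448) = ((-8*1/15)*(1 - 8*1/15))*(-1/3448) = -8*(1 - 8/15)/15*(-1/3448) = -8/15*7/15*(-1/3448) = -56/225*(-1/3448) = 7/96975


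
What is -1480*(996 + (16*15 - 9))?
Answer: -1815960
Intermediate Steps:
-1480*(996 + (16*15 - 9)) = -1480*(996 + (240 - 9)) = -1480*(996 + 231) = -1480*1227 = -1815960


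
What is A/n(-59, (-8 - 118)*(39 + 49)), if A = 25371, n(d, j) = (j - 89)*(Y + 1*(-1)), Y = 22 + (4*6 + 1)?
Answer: -25371/514142 ≈ -0.049346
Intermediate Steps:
Y = 47 (Y = 22 + (24 + 1) = 22 + 25 = 47)
n(d, j) = -4094 + 46*j (n(d, j) = (j - 89)*(47 + 1*(-1)) = (-89 + j)*(47 - 1) = (-89 + j)*46 = -4094 + 46*j)
A/n(-59, (-8 - 118)*(39 + 49)) = 25371/(-4094 + 46*((-8 - 118)*(39 + 49))) = 25371/(-4094 + 46*(-126*88)) = 25371/(-4094 + 46*(-11088)) = 25371/(-4094 - 510048) = 25371/(-514142) = 25371*(-1/514142) = -25371/514142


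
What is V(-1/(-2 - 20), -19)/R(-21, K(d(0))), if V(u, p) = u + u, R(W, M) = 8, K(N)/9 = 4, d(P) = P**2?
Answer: 1/88 ≈ 0.011364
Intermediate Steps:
K(N) = 36 (K(N) = 9*4 = 36)
V(u, p) = 2*u
V(-1/(-2 - 20), -19)/R(-21, K(d(0))) = (2*(-1/(-2 - 20)))/8 = (2*(-1/(-22)))*(1/8) = (2*(-1*(-1/22)))*(1/8) = (2*(1/22))*(1/8) = (1/11)*(1/8) = 1/88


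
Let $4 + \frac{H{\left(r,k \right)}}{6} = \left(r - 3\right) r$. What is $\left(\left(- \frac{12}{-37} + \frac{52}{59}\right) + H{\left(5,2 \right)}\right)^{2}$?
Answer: $\frac{6596688400}{4765489} \approx 1384.3$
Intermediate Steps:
$H{\left(r,k \right)} = -24 + 6 r \left(-3 + r\right)$ ($H{\left(r,k \right)} = -24 + 6 \left(r - 3\right) r = -24 + 6 \left(-3 + r\right) r = -24 + 6 r \left(-3 + r\right)$)
$\left(\left(- \frac{12}{-37} + \frac{52}{59}\right) + H{\left(5,2 \right)}\right)^{2} = \left(\left(- \frac{12}{-37} + \frac{52}{59}\right) - \left(114 - 150\right)\right)^{2} = \left(\left(\left(-12\right) \left(- \frac{1}{37}\right) + 52 \cdot \frac{1}{59}\right) - -36\right)^{2} = \left(\left(\frac{12}{37} + \frac{52}{59}\right) - -36\right)^{2} = \left(\frac{2632}{2183} + 36\right)^{2} = \left(\frac{81220}{2183}\right)^{2} = \frac{6596688400}{4765489}$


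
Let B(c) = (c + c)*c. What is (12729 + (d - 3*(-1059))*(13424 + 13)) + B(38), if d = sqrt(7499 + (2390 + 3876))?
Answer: 42704966 + 13437*sqrt(13765) ≈ 4.4281e+7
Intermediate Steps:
d = sqrt(13765) (d = sqrt(7499 + 6266) = sqrt(13765) ≈ 117.32)
B(c) = 2*c**2 (B(c) = (2*c)*c = 2*c**2)
(12729 + (d - 3*(-1059))*(13424 + 13)) + B(38) = (12729 + (sqrt(13765) - 3*(-1059))*(13424 + 13)) + 2*38**2 = (12729 + (sqrt(13765) + 3177)*13437) + 2*1444 = (12729 + (3177 + sqrt(13765))*13437) + 2888 = (12729 + (42689349 + 13437*sqrt(13765))) + 2888 = (42702078 + 13437*sqrt(13765)) + 2888 = 42704966 + 13437*sqrt(13765)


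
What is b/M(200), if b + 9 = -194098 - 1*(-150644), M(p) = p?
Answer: -43463/200 ≈ -217.31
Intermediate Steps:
b = -43463 (b = -9 + (-194098 - 1*(-150644)) = -9 + (-194098 + 150644) = -9 - 43454 = -43463)
b/M(200) = -43463/200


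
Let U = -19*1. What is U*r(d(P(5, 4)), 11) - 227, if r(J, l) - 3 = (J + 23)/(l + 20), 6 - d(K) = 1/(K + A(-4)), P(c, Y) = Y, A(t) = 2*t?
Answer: -37439/124 ≈ -301.93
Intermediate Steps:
U = -19
d(K) = 6 - 1/(-8 + K) (d(K) = 6 - 1/(K + 2*(-4)) = 6 - 1/(K - 8) = 6 - 1/(-8 + K))
r(J, l) = 3 + (23 + J)/(20 + l) (r(J, l) = 3 + (J + 23)/(l + 20) = 3 + (23 + J)/(20 + l))
U*r(d(P(5, 4)), 11) - 227 = -19*(83 + (-49 + 6*4)/(-8 + 4) + 3*11)/(20 + 11) - 227 = -19*(83 + (-49 + 24)/(-4) + 33)/31 - 227 = -19*(83 - 1/4*(-25) + 33)/31 - 227 = -19*(83 + 25/4 + 33)/31 - 227 = -19*489/(31*4) - 227 = -19*489/124 - 227 = -9291/124 - 227 = -37439/124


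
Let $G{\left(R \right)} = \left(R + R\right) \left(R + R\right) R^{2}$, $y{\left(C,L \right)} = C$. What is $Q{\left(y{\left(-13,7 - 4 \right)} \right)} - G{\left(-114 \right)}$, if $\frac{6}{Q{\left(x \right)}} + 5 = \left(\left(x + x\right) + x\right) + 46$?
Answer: $-675584061$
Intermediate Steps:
$G{\left(R \right)} = 4 R^{4}$ ($G{\left(R \right)} = 2 R 2 R R^{2} = 4 R^{2} R^{2} = 4 R^{4}$)
$Q{\left(x \right)} = \frac{6}{41 + 3 x}$ ($Q{\left(x \right)} = \frac{6}{-5 + \left(\left(\left(x + x\right) + x\right) + 46\right)} = \frac{6}{-5 + \left(\left(2 x + x\right) + 46\right)} = \frac{6}{-5 + \left(3 x + 46\right)} = \frac{6}{-5 + \left(46 + 3 x\right)} = \frac{6}{41 + 3 x}$)
$Q{\left(y{\left(-13,7 - 4 \right)} \right)} - G{\left(-114 \right)} = \frac{6}{41 + 3 \left(-13\right)} - 4 \left(-114\right)^{4} = \frac{6}{41 - 39} - 4 \cdot 168896016 = \frac{6}{2} - 675584064 = 6 \cdot \frac{1}{2} - 675584064 = 3 - 675584064 = -675584061$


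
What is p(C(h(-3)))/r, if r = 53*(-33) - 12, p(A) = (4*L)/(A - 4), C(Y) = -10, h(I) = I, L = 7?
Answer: 2/1761 ≈ 0.0011357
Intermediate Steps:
p(A) = 28/(-4 + A) (p(A) = (4*7)/(A - 4) = 28/(-4 + A))
r = -1761 (r = -1749 - 12 = -1761)
p(C(h(-3)))/r = (28/(-4 - 10))/(-1761) = (28/(-14))*(-1/1761) = (28*(-1/14))*(-1/1761) = -2*(-1/1761) = 2/1761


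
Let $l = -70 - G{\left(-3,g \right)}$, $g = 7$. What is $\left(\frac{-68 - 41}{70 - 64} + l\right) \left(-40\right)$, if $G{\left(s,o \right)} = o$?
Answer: $\frac{11420}{3} \approx 3806.7$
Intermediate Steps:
$l = -77$ ($l = -70 - 7 = -77$)
$\left(\frac{-68 - 41}{70 - 64} + l\right) \left(-40\right) = \left(\frac{-68 - 41}{70 - 64} - 77\right) \left(-40\right) = \left(- \frac{109}{6} - 77\right) \left(-40\right) = \left(- \frac{571}{6}\right) \left(-40\right) = \frac{11420}{3}$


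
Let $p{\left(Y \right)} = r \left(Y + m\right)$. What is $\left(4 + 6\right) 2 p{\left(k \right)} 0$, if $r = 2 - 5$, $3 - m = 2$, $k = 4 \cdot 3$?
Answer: $0$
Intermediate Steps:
$k = 12$
$m = 1$ ($m = 3 - 2 = 1$)
$r = -3$ ($r = 2 - 5 = -3$)
$p{\left(Y \right)} = -3 - 3 Y$ ($p{\left(Y \right)} = - 3 \left(Y + 1\right) = - 3 \left(1 + Y\right) = -3 - 3 Y$)
$\left(4 + 6\right) 2 p{\left(k \right)} 0 = \left(4 + 6\right) 2 \left(-3 - 36\right) 0 = 10 \cdot 2 \left(-3 - 36\right) 0 = 10 \cdot 2 \left(-39\right) 0 = 10 \left(\left(-78\right) 0\right) = 10 \cdot 0 = 0$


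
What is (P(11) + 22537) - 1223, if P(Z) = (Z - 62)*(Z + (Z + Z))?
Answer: 19631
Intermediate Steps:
P(Z) = 3*Z*(-62 + Z) (P(Z) = (-62 + Z)*(Z + 2*Z) = (-62 + Z)*(3*Z) = 3*Z*(-62 + Z))
(P(11) + 22537) - 1223 = (3*11*(-62 + 11) + 22537) - 1223 = (3*11*(-51) + 22537) - 1223 = (-1683 + 22537) - 1223 = 20854 - 1223 = 19631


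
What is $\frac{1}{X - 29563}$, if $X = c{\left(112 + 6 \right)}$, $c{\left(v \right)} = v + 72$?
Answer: $- \frac{1}{29373} \approx -3.4045 \cdot 10^{-5}$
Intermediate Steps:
$c{\left(v \right)} = 72 + v$
$X = 190$ ($X = 72 + \left(112 + 6\right) = 72 + 118 = 190$)
$\frac{1}{X - 29563} = \frac{1}{190 - 29563} = \frac{1}{-29373} = - \frac{1}{29373}$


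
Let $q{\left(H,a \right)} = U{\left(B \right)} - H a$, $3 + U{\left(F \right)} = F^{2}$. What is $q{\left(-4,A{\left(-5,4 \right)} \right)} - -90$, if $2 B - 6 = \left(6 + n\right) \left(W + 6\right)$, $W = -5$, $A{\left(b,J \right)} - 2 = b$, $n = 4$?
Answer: $139$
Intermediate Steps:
$A{\left(b,J \right)} = 2 + b$
$B = 8$ ($B = 3 + \frac{\left(6 + 4\right) \left(-5 + 6\right)}{2} = 3 + \frac{10 \cdot 1}{2} = 3 + \frac{1}{2} \cdot 10 = 3 + 5 = 8$)
$U{\left(F \right)} = -3 + F^{2}$
$q{\left(H,a \right)} = 61 - H a$ ($q{\left(H,a \right)} = \left(-3 + 8^{2}\right) - H a = \left(-3 + 64\right) - H a = 61 - H a$)
$q{\left(-4,A{\left(-5,4 \right)} \right)} - -90 = \left(61 - - 4 \left(2 - 5\right)\right) - -90 = \left(61 - \left(-4\right) \left(-3\right)\right) + 90 = \left(61 - 12\right) + 90 = 49 + 90 = 139$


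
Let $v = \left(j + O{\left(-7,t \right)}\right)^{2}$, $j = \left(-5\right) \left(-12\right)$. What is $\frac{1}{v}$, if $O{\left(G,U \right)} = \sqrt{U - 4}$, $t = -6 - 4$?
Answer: $\frac{1}{\left(60 + i \sqrt{14}\right)^{2}} \approx 0.00027456 - 3.4377 \cdot 10^{-5} i$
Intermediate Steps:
$t = -10$ ($t = -6 - 4 = -10$)
$O{\left(G,U \right)} = \sqrt{-4 + U}$
$j = 60$
$v = \left(60 + i \sqrt{14}\right)^{2}$ ($v = \left(60 + \sqrt{-4 - 10}\right)^{2} = \left(60 + \sqrt{-14}\right)^{2} = \left(60 + i \sqrt{14}\right)^{2} \approx 3586.0 + 449.0 i$)
$\frac{1}{v} = \frac{1}{\left(60 + i \sqrt{14}\right)^{2}}$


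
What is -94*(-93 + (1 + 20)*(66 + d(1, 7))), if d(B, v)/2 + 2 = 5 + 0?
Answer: -133386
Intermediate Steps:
d(B, v) = 6 (d(B, v) = -4 + 2*(5 + 0) = -4 + 2*5 = -4 + 10 = 6)
-94*(-93 + (1 + 20)*(66 + d(1, 7))) = -94*(-93 + (1 + 20)*(66 + 6)) = -94*(-93 + 21*72) = -94*(-93 + 1512) = -94*1419 = -133386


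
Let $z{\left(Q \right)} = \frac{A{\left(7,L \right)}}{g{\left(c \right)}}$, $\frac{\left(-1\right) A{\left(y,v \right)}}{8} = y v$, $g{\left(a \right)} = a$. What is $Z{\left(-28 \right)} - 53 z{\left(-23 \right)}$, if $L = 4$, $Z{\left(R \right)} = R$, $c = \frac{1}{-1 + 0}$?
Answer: $-11900$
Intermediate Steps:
$c = -1$ ($c = \frac{1}{-1} = -1$)
$A{\left(y,v \right)} = - 8 v y$ ($A{\left(y,v \right)} = - 8 y v = - 8 v y$)
$z{\left(Q \right)} = 224$ ($z{\left(Q \right)} = \frac{\left(-8\right) 4 \cdot 7}{-1} = \left(-224\right) \left(-1\right) = 224$)
$Z{\left(-28 \right)} - 53 z{\left(-23 \right)} = -28 - 11872 = -11900$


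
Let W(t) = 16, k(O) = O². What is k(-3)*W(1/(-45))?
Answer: 144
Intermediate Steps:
k(-3)*W(1/(-45)) = (-3)²*16 = 9*16 = 144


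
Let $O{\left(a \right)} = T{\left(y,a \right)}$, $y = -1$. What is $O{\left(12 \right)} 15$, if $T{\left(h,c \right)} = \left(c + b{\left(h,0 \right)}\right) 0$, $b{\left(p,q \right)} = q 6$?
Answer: $0$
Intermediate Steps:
$b{\left(p,q \right)} = 6 q$
$T{\left(h,c \right)} = 0$ ($T{\left(h,c \right)} = \left(c + 6 \cdot 0\right) 0 = \left(c + 0\right) 0 = c 0 = 0$)
$O{\left(a \right)} = 0$
$O{\left(12 \right)} 15 = 0 \cdot 15 = 0$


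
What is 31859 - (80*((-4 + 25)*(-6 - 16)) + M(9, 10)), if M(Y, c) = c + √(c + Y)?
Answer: 68809 - √19 ≈ 68805.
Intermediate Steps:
M(Y, c) = c + √(Y + c)
31859 - (80*((-4 + 25)*(-6 - 16)) + M(9, 10)) = 31859 - (80*((-4 + 25)*(-6 - 16)) + (10 + √(9 + 10))) = 31859 - (80*(21*(-22)) + (10 + √19)) = 31859 - (80*(-462) + (10 + √19)) = 31859 - (-36960 + (10 + √19)) = 31859 - (-36950 + √19) = 31859 + (36950 - √19) = 68809 - √19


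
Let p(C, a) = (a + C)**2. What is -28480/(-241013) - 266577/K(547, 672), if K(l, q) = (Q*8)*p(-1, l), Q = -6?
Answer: 157261673047/1149597304128 ≈ 0.13680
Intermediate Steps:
p(C, a) = (C + a)**2
K(l, q) = -48*(-1 + l)**2 (K(l, q) = (-6*8)*(-1 + l)**2 = -48*(-1 + l)**2)
-28480/(-241013) - 266577/K(547, 672) = -28480/(-241013) - 266577*(-1/(48*(-1 + 547)**2)) = -28480*(-1/241013) - 266577/((-48*546**2)) = 28480/241013 - 266577/((-48*298116)) = 28480/241013 - 266577/(-14309568) = 28480/241013 - 266577*(-1/14309568) = 28480/241013 + 88859/4769856 = 157261673047/1149597304128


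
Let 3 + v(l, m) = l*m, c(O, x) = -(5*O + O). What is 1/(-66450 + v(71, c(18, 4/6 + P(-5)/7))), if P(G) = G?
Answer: -1/74121 ≈ -1.3491e-5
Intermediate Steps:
c(O, x) = -6*O
v(l, m) = -3 + l*m
1/(-66450 + v(71, c(18, 4/6 + P(-5)/7))) = 1/(-66450 + (-3 + 71*(-6*18))) = 1/(-66450 + (-3 + 71*(-108))) = 1/(-66450 + (-3 - 7668)) = 1/(-66450 - 7671) = 1/(-74121) = -1/74121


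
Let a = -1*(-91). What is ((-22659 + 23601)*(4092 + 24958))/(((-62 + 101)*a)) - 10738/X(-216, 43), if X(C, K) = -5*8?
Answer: 26969361/3380 ≈ 7979.1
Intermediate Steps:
X(C, K) = -40
a = 91
((-22659 + 23601)*(4092 + 24958))/(((-62 + 101)*a)) - 10738/X(-216, 43) = ((-22659 + 23601)*(4092 + 24958))/(((-62 + 101)*91)) - 10738/(-40) = (942*29050)/((39*91)) - 10738*(-1/40) = 27365100/3549 + 5369/20 = 27365100*(1/3549) + 5369/20 = 1303100/169 + 5369/20 = 26969361/3380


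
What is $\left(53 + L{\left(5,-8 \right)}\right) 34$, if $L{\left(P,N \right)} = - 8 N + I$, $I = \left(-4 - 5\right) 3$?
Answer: $3060$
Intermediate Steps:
$I = -27$ ($I = \left(-9\right) 3 = -27$)
$L{\left(P,N \right)} = -27 - 8 N$ ($L{\left(P,N \right)} = - 8 N - 27 = -27 - 8 N$)
$\left(53 + L{\left(5,-8 \right)}\right) 34 = \left(53 - -37\right) 34 = \left(53 + \left(-27 + 64\right)\right) 34 = \left(53 + 37\right) 34 = 90 \cdot 34 = 3060$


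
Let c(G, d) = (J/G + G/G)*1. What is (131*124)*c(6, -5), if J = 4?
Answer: 81220/3 ≈ 27073.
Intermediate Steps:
c(G, d) = 1 + 4/G (c(G, d) = (4/G + G/G)*1 = (4/G + 1)*1 = (1 + 4/G)*1 = 1 + 4/G)
(131*124)*c(6, -5) = (131*124)*((4 + 6)/6) = 16244*((⅙)*10) = 16244*(5/3) = 81220/3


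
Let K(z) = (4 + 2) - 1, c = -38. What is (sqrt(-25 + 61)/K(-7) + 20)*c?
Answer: -4028/5 ≈ -805.60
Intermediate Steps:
K(z) = 5 (K(z) = 6 - 1 = 5)
(sqrt(-25 + 61)/K(-7) + 20)*c = (sqrt(-25 + 61)/5 + 20)*(-38) = (sqrt(36)*(1/5) + 20)*(-38) = (6*(1/5) + 20)*(-38) = (6/5 + 20)*(-38) = (106/5)*(-38) = -4028/5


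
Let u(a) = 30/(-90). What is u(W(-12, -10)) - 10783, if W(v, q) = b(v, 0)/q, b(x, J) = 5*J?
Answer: -32350/3 ≈ -10783.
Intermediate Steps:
W(v, q) = 0 (W(v, q) = (5*0)/q = 0/q = 0)
u(a) = -⅓ (u(a) = 30*(-1/90) = -⅓)
u(W(-12, -10)) - 10783 = -⅓ - 10783 = -32350/3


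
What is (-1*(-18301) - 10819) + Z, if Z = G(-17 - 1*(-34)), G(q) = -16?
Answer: 7466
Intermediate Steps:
Z = -16
(-1*(-18301) - 10819) + Z = (-1*(-18301) - 10819) - 16 = (18301 - 10819) - 16 = 7482 - 16 = 7466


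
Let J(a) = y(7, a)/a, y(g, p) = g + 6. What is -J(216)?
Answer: -13/216 ≈ -0.060185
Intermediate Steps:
y(g, p) = 6 + g
J(a) = 13/a (J(a) = (6 + 7)/a = 13/a)
-J(216) = -13/216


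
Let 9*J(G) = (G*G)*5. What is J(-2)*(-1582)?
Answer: -31640/9 ≈ -3515.6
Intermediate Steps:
J(G) = 5*G²/9 (J(G) = ((G*G)*5)/9 = (G²*5)/9 = (5*G²)/9 = 5*G²/9)
J(-2)*(-1582) = ((5/9)*(-2)²)*(-1582) = ((5/9)*4)*(-1582) = (20/9)*(-1582) = -31640/9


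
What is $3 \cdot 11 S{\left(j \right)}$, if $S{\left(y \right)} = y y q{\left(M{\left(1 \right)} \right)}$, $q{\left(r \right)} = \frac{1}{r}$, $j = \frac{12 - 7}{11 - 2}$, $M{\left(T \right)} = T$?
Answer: $\frac{275}{27} \approx 10.185$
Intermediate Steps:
$j = \frac{5}{9} \approx 0.55556$
$S{\left(y \right)} = y^{2}$ ($S{\left(y \right)} = \frac{y y}{1} = y^{2} \cdot 1 = y^{2}$)
$3 \cdot 11 S{\left(j \right)} = 3 \cdot 11 \left(\frac{5}{9}\right)^{2} = 33 \cdot \frac{25}{81} = \frac{275}{27}$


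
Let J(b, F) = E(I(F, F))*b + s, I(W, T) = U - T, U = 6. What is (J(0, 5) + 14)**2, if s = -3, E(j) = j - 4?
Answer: 121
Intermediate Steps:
I(W, T) = 6 - T
E(j) = -4 + j
J(b, F) = -3 + b*(2 - F) (J(b, F) = (-4 + (6 - F))*b - 3 = (2 - F)*b - 3 = b*(2 - F) - 3 = -3 + b*(2 - F))
(J(0, 5) + 14)**2 = ((-3 - 1*0*(-2 + 5)) + 14)**2 = ((-3 - 1*0*3) + 14)**2 = ((-3 + 0) + 14)**2 = (-3 + 14)**2 = 11**2 = 121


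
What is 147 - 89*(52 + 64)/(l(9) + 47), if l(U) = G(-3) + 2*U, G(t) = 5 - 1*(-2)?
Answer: 65/18 ≈ 3.6111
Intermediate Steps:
G(t) = 7 (G(t) = 5 + 2 = 7)
l(U) = 7 + 2*U
147 - 89*(52 + 64)/(l(9) + 47) = 147 - 89*(52 + 64)/((7 + 2*9) + 47) = 147 - 10324/((7 + 18) + 47) = 147 - 10324/(25 + 47) = 147 - 10324/72 = 147 - 89*29/18 = 147 - 2581/18 = 65/18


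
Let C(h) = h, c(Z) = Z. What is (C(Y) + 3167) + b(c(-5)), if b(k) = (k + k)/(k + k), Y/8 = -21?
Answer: 3000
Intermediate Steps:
Y = -168 (Y = 8*(-21) = -168)
b(k) = 1 (b(k) = (2*k)/((2*k)) = (2*k)*(1/(2*k)) = 1)
(C(Y) + 3167) + b(c(-5)) = (-168 + 3167) + 1 = 2999 + 1 = 3000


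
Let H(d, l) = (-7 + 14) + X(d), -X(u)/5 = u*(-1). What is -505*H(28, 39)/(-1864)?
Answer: 74235/1864 ≈ 39.826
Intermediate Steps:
X(u) = 5*u (X(u) = -5*u*(-1) = -(-5)*u = 5*u)
H(d, l) = 7 + 5*d (H(d, l) = (-7 + 14) + 5*d = 7 + 5*d)
-505*H(28, 39)/(-1864) = -505*(7 + 5*28)/(-1864) = -505*(7 + 140)*(-1)/1864 = -74235*(-1)/1864 = -505*(-147/1864) = 74235/1864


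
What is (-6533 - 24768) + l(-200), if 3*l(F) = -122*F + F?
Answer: -69703/3 ≈ -23234.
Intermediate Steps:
l(F) = -121*F/3 (l(F) = (-122*F + F)/3 = (-121*F)/3 = -121*F/3)
(-6533 - 24768) + l(-200) = (-6533 - 24768) - 121/3*(-200) = -31301 + 24200/3 = -69703/3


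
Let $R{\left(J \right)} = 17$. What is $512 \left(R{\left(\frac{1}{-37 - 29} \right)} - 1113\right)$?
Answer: $-561152$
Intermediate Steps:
$512 \left(R{\left(\frac{1}{-37 - 29} \right)} - 1113\right) = 512 \left(17 - 1113\right) = 512 \left(-1096\right) = -561152$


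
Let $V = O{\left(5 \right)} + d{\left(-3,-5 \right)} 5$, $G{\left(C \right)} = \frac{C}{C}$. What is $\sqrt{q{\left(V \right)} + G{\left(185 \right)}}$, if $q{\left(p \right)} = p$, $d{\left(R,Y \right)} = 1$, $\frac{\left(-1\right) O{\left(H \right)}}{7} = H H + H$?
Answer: $2 i \sqrt{51} \approx 14.283 i$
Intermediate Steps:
$O{\left(H \right)} = - 7 H - 7 H^{2}$ ($O{\left(H \right)} = - 7 \left(H H + H\right) = - 7 \left(H^{2} + H\right) = - 7 \left(H + H^{2}\right) = - 7 H - 7 H^{2}$)
$G{\left(C \right)} = 1$
$V = -205$ ($V = \left(-7\right) 5 \left(1 + 5\right) + 1 \cdot 5 = \left(-7\right) 5 \cdot 6 + 5 = -210 + 5 = -205$)
$\sqrt{q{\left(V \right)} + G{\left(185 \right)}} = \sqrt{-205 + 1} = \sqrt{-204} = 2 i \sqrt{51}$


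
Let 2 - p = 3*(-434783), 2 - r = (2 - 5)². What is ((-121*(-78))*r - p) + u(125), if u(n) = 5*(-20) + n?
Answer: -1370392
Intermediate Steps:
u(n) = -100 + n
r = -7 (r = 2 - (2 - 5)² = 2 - 1*(-3)² = 2 - 1*9 = 2 - 9 = -7)
p = 1304351 (p = 2 - 3*(-434783) = 2 - 1*(-1304349) = 2 + 1304349 = 1304351)
((-121*(-78))*r - p) + u(125) = (-121*(-78)*(-7) - 1*1304351) + (-100 + 125) = (9438*(-7) - 1304351) + 25 = (-66066 - 1304351) + 25 = -1370417 + 25 = -1370392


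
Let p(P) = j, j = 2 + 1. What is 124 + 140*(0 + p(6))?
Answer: 544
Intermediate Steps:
j = 3
p(P) = 3
124 + 140*(0 + p(6)) = 124 + 140*(0 + 3) = 124 + 140*3 = 124 + 420 = 544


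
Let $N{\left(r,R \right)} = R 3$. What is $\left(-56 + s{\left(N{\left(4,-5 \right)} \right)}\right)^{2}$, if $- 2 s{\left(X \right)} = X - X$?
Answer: $3136$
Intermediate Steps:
$N{\left(r,R \right)} = 3 R$
$s{\left(X \right)} = 0$ ($s{\left(X \right)} = - \frac{X - X}{2} = \left(- \frac{1}{2}\right) 0 = 0$)
$\left(-56 + s{\left(N{\left(4,-5 \right)} \right)}\right)^{2} = \left(-56 + 0\right)^{2} = \left(-56\right)^{2} = 3136$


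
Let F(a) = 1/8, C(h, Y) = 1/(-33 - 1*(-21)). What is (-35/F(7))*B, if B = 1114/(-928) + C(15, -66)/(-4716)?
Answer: 34476400/102573 ≈ 336.12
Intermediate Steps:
C(h, Y) = -1/12 (C(h, Y) = 1/(-33 + 21) = 1/(-12) = -1/12)
F(a) = ⅛
B = -123130/102573 (B = 1114/(-928) - 1/12/(-4716) = 1114*(-1/928) - 1/12*(-1/4716) = -557/464 + 1/56592 = -123130/102573 ≈ -1.2004)
(-35/F(7))*B = -35/⅛*(-123130/102573) = -35*8*(-123130/102573) = -280*(-123130/102573) = 34476400/102573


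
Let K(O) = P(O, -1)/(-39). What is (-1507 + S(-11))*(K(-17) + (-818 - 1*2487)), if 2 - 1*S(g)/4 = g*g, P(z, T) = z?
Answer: 85188358/13 ≈ 6.5530e+6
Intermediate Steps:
S(g) = 8 - 4*g**2 (S(g) = 8 - 4*g*g = 8 - 4*g**2)
K(O) = -O/39 (K(O) = O/(-39) = O*(-1/39) = -O/39)
(-1507 + S(-11))*(K(-17) + (-818 - 1*2487)) = (-1507 + (8 - 4*(-11)**2))*(-1/39*(-17) + (-818 - 1*2487)) = (-1507 + (8 - 4*121))*(17/39 + (-818 - 2487)) = (-1507 + (8 - 484))*(17/39 - 3305) = (-1507 - 476)*(-128878/39) = -1983*(-128878/39) = 85188358/13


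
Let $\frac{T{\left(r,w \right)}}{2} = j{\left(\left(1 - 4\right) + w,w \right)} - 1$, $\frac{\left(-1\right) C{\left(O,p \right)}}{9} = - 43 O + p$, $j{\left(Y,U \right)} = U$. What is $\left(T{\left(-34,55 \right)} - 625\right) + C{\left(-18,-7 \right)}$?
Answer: $-7420$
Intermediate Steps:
$C{\left(O,p \right)} = - 9 p + 387 O$ ($C{\left(O,p \right)} = - 9 \left(- 43 O + p\right) = - 9 \left(p - 43 O\right) = - 9 p + 387 O$)
$T{\left(r,w \right)} = -2 + 2 w$ ($T{\left(r,w \right)} = 2 \left(w - 1\right) = 2 \left(-1 + w\right) = -2 + 2 w$)
$\left(T{\left(-34,55 \right)} - 625\right) + C{\left(-18,-7 \right)} = \left(\left(-2 + 2 \cdot 55\right) - 625\right) + \left(\left(-9\right) \left(-7\right) + 387 \left(-18\right)\right) = \left(\left(-2 + 110\right) - 625\right) + \left(63 - 6966\right) = \left(108 - 625\right) - 6903 = -517 - 6903 = -7420$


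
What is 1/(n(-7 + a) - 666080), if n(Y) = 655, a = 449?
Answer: -1/665425 ≈ -1.5028e-6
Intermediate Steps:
1/(n(-7 + a) - 666080) = 1/(655 - 666080) = 1/(-665425) = -1/665425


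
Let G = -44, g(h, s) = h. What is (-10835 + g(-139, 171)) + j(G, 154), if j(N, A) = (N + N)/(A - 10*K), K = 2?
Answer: -735302/67 ≈ -10975.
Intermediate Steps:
j(N, A) = 2*N/(-20 + A) (j(N, A) = (N + N)/(A - 10*2) = (2*N)/(A - 20) = (2*N)/(-20 + A) = 2*N/(-20 + A))
(-10835 + g(-139, 171)) + j(G, 154) = (-10835 - 139) + 2*(-44)/(-20 + 154) = -10974 + 2*(-44)/134 = -10974 + 2*(-44)*(1/134) = -10974 - 44/67 = -735302/67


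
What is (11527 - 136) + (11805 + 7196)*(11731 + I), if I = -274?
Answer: 217705848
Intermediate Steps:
(11527 - 136) + (11805 + 7196)*(11731 + I) = (11527 - 136) + (11805 + 7196)*(11731 - 274) = 11391 + 19001*11457 = 11391 + 217694457 = 217705848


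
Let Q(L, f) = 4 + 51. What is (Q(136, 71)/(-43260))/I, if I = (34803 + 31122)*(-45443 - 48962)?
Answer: 11/53847016555500 ≈ 2.0428e-13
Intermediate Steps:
Q(L, f) = 55
I = -6223649625 (I = 65925*(-94405) = -6223649625)
(Q(136, 71)/(-43260))/I = (55/(-43260))/(-6223649625) = (55*(-1/43260))*(-1/6223649625) = -11/8652*(-1/6223649625) = 11/53847016555500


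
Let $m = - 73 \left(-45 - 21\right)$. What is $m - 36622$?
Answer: $-31804$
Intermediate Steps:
$m = 4818$ ($m = \left(-73\right) \left(-66\right) = 4818$)
$m - 36622 = 4818 - 36622 = -31804$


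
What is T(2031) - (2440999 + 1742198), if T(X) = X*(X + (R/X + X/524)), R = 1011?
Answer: -25860939/524 ≈ -49353.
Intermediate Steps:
T(X) = X*(1011/X + 525*X/524) (T(X) = X*(X + (1011/X + X/524)) = X*(1011/X + 525*X/524))
T(2031) - (2440999 + 1742198) = (1011 + (525/524)*2031**2) - (2440999 + 1742198) = (1011 + (525/524)*4124961) - 1*4183197 = (1011 + 2165604525/524) - 4183197 = 2166134289/524 - 4183197 = -25860939/524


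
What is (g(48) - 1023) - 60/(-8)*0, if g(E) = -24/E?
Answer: -2047/2 ≈ -1023.5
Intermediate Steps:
(g(48) - 1023) - 60/(-8)*0 = (-24/48 - 1023) - 60/(-8)*0 = (-24*1/48 - 1023) - 60*(-1)/8*0 = (-½ - 1023) - 4*(-15/8)*0 = -2047/2 + (15/2)*0 = -2047/2 + 0 = -2047/2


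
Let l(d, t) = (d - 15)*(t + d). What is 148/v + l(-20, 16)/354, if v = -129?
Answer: -5722/7611 ≈ -0.75181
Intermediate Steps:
l(d, t) = (-15 + d)*(d + t)
148/v + l(-20, 16)/354 = 148/(-129) + ((-20)**2 - 15*(-20) - 15*16 - 20*16)/354 = 148*(-1/129) + (400 + 300 - 240 - 320)*(1/354) = -148/129 + 140*(1/354) = -148/129 + 70/177 = -5722/7611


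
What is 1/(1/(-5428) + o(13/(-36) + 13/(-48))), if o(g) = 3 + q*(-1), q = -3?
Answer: 5428/32567 ≈ 0.16667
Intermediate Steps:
o(g) = 6 (o(g) = 3 - 3*(-1) = 3 + 3 = 6)
1/(1/(-5428) + o(13/(-36) + 13/(-48))) = 1/(1/(-5428) + 6) = 1/(-1/5428 + 6) = 1/(32567/5428) = 5428/32567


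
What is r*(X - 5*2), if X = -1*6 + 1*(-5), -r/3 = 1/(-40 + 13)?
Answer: -7/3 ≈ -2.3333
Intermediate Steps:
r = ⅑ (r = -3/(-40 + 13) = -3/(-27) = -3*(-1/27) = ⅑ ≈ 0.11111)
X = -11 (X = -6 - 5 = -11)
r*(X - 5*2) = (-11 - 5*2)/9 = (-11 - 10)/9 = (⅑)*(-21) = -7/3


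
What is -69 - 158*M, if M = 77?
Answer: -12235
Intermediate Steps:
-69 - 158*M = -69 - 158*77 = -69 - 12166 = -12235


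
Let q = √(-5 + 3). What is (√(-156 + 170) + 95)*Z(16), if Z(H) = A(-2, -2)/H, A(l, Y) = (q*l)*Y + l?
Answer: (-1 + 2*I*√2)*(95 + √14)/8 ≈ -12.343 + 34.91*I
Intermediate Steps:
q = I*√2 (q = √(-2) = I*√2 ≈ 1.4142*I)
A(l, Y) = l + I*Y*l*√2 (A(l, Y) = ((I*√2)*l)*Y + l = (I*l*√2)*Y + l = I*Y*l*√2 + l = l + I*Y*l*√2)
Z(H) = (-2 + 4*I*√2)/H (Z(H) = (-2*(1 + I*(-2)*√2))/H = (-2*(1 - 2*I*√2))/H = (-2 + 4*I*√2)/H)
(√(-156 + 170) + 95)*Z(16) = (√(-156 + 170) + 95)*(2*(-1 + 2*I*√2)/16) = (√14 + 95)*(2*(1/16)*(-1 + 2*I*√2)) = (95 + √14)*(-⅛ + I*√2/4)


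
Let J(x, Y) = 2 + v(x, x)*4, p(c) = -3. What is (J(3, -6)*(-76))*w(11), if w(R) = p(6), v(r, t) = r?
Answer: 3192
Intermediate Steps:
w(R) = -3
J(x, Y) = 2 + 4*x (J(x, Y) = 2 + x*4 = 2 + 4*x)
(J(3, -6)*(-76))*w(11) = ((2 + 4*3)*(-76))*(-3) = ((2 + 12)*(-76))*(-3) = (14*(-76))*(-3) = -1064*(-3) = 3192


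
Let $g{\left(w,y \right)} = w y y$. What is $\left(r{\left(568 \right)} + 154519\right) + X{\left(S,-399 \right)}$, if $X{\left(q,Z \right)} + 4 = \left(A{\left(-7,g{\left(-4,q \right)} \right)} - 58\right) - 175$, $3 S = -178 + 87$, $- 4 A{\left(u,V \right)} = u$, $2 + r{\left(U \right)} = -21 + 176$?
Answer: $\frac{617747}{4} \approx 1.5444 \cdot 10^{5}$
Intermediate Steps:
$r{\left(U \right)} = 153$ ($r{\left(U \right)} = -2 + \left(-21 + 176\right) = -2 + 155 = 153$)
$g{\left(w,y \right)} = w y^{2}$
$A{\left(u,V \right)} = - \frac{u}{4}$
$S = - \frac{91}{3}$ ($S = \frac{-178 + 87}{3} = \frac{1}{3} \left(-91\right) = - \frac{91}{3} \approx -30.333$)
$X{\left(q,Z \right)} = - \frac{941}{4}$ ($X{\left(q,Z \right)} = -4 - \frac{925}{4} = - \frac{941}{4}$)
$\left(r{\left(568 \right)} + 154519\right) + X{\left(S,-399 \right)} = \left(153 + 154519\right) - \frac{941}{4} = 154672 - \frac{941}{4} = \frac{617747}{4}$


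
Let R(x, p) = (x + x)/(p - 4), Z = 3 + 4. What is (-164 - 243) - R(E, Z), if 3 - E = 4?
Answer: -1219/3 ≈ -406.33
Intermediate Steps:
Z = 7
E = -1 (E = 3 - 1*4 = 3 - 4 = -1)
R(x, p) = 2*x/(-4 + p) (R(x, p) = (2*x)/(-4 + p) = 2*x/(-4 + p))
(-164 - 243) - R(E, Z) = (-164 - 243) - 2*(-1)/(-4 + 7) = -407 - 2*(-1)/3 = -407 - 1*(-⅔) = -407 + ⅔ = -1219/3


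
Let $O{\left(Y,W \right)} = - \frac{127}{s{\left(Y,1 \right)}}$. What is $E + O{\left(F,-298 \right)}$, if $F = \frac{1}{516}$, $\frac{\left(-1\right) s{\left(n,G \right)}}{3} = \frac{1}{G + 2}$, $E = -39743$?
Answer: $-39616$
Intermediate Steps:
$s{\left(n,G \right)} = - \frac{3}{2 + G}$ ($s{\left(n,G \right)} = - \frac{3}{G + 2} = - \frac{3}{2 + G}$)
$F = \frac{1}{516} \approx 0.001938$
$O{\left(Y,W \right)} = 127$ ($O{\left(Y,W \right)} = - \frac{127}{\left(-3\right) \frac{1}{2 + 1}} = - \frac{127}{\left(-3\right) \frac{1}{3}} = - \frac{127}{-1} = \left(-127\right) \left(-1\right) = 127$)
$E + O{\left(F,-298 \right)} = -39743 + 127 = -39616$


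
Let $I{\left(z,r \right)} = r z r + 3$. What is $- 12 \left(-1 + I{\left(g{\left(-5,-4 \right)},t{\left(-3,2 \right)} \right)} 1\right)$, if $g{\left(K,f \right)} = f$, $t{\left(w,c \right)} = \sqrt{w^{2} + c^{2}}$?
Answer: $600$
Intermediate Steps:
$t{\left(w,c \right)} = \sqrt{c^{2} + w^{2}}$
$I{\left(z,r \right)} = 3 + z r^{2}$ ($I{\left(z,r \right)} = z r^{2} + 3 = 3 + z r^{2}$)
$- 12 \left(-1 + I{\left(g{\left(-5,-4 \right)},t{\left(-3,2 \right)} \right)} 1\right) = - 12 \left(-1 + \left(3 - 4 \left(\sqrt{2^{2} + \left(-3\right)^{2}}\right)^{2}\right) 1\right) = - 12 \left(-1 + \left(3 - 4 \left(\sqrt{4 + 9}\right)^{2}\right) 1\right) = - 12 \left(-1 + \left(3 - 4 \left(\sqrt{13}\right)^{2}\right) 1\right) = - 12 \left(-1 + \left(3 - 52\right) 1\right) = - 12 \left(-1 - 49\right) = \left(-12\right) \left(-50\right) = 600$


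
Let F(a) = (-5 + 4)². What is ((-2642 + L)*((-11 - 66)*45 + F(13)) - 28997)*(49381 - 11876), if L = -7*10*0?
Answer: 342154026955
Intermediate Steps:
F(a) = 1 (F(a) = (-1)² = 1)
L = 0 (L = -70*0 = 0)
((-2642 + L)*((-11 - 66)*45 + F(13)) - 28997)*(49381 - 11876) = ((-2642 + 0)*((-11 - 66)*45 + 1) - 28997)*(49381 - 11876) = (-2642*(-77*45 + 1) - 28997)*37505 = (-2642*(-3465 + 1) - 28997)*37505 = (-2642*(-3464) - 28997)*37505 = (9151888 - 28997)*37505 = 9122891*37505 = 342154026955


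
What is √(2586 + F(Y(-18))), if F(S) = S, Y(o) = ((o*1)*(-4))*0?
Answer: √2586 ≈ 50.853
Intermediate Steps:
Y(o) = 0 (Y(o) = (o*(-4))*0 = -4*o*0 = 0)
√(2586 + F(Y(-18))) = √(2586 + 0) = √2586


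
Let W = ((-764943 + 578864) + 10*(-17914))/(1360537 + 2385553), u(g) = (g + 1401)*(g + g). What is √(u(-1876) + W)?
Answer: √25009950363308576290/3746090 ≈ 1335.0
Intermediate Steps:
u(g) = 2*g*(1401 + g) (u(g) = (1401 + g)*(2*g) = 2*g*(1401 + g))
W = -365219/3746090 (W = (-186079 - 179140)/3746090 = -365219*1/3746090 = -365219/3746090 ≈ -0.097493)
√(u(-1876) + W) = √(2*(-1876)*(1401 - 1876) - 365219/3746090) = √(2*(-1876)*(-475) - 365219/3746090) = √(1782200 - 365219/3746090) = √(6676281232781/3746090) = √25009950363308576290/3746090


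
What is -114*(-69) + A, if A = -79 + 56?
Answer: 7843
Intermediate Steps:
A = -23
-114*(-69) + A = -114*(-69) - 23 = 7866 - 23 = 7843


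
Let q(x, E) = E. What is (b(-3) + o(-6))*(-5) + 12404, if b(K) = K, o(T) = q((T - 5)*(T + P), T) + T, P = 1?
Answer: 12479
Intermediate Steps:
o(T) = 2*T (o(T) = T + T = 2*T)
(b(-3) + o(-6))*(-5) + 12404 = (-3 + 2*(-6))*(-5) + 12404 = (-3 - 12)*(-5) + 12404 = -15*(-5) + 12404 = 75 + 12404 = 12479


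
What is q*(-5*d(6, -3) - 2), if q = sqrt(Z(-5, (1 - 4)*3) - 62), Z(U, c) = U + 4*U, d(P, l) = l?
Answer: 13*I*sqrt(87) ≈ 121.26*I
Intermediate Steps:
Z(U, c) = 5*U
q = I*sqrt(87) (q = sqrt(5*(-5) - 62) = sqrt(-25 - 62) = sqrt(-87) = I*sqrt(87) ≈ 9.3274*I)
q*(-5*d(6, -3) - 2) = (I*sqrt(87))*(-5*(-3) - 2) = (I*sqrt(87))*(15 - 2) = (I*sqrt(87))*13 = 13*I*sqrt(87)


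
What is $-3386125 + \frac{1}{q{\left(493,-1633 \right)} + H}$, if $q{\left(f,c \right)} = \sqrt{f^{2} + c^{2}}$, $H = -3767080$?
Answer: $- \frac{24026061697161690915}{7095444408331} - \frac{\sqrt{2909738}}{14190888816662} \approx -3.3861 \cdot 10^{6}$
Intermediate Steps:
$q{\left(f,c \right)} = \sqrt{c^{2} + f^{2}}$
$-3386125 + \frac{1}{q{\left(493,-1633 \right)} + H} = -3386125 + \frac{1}{\sqrt{\left(-1633\right)^{2} + 493^{2}} - 3767080} = -3386125 + \frac{1}{\sqrt{2666689 + 243049} - 3767080} = -3386125 + \frac{1}{\sqrt{2909738} - 3767080} = -3386125 + \frac{1}{-3767080 + \sqrt{2909738}}$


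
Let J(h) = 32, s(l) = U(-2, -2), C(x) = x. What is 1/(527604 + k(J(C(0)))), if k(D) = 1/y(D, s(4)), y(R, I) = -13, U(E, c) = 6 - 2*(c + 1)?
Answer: 13/6858851 ≈ 1.8954e-6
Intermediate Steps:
U(E, c) = 4 - 2*c (U(E, c) = 6 - 2*(1 + c) = 6 + (-2 - 2*c) = 4 - 2*c)
s(l) = 8 (s(l) = 4 - 2*(-2) = 4 + 4 = 8)
k(D) = -1/13 (k(D) = 1/(-13) = -1/13)
1/(527604 + k(J(C(0)))) = 1/(527604 - 1/13) = 1/(6858851/13) = 13/6858851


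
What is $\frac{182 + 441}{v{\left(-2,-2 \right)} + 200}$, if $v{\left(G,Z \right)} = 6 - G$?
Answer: $\frac{623}{208} \approx 2.9952$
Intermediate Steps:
$\frac{182 + 441}{v{\left(-2,-2 \right)} + 200} = \frac{182 + 441}{\left(6 - -2\right) + 200} = \frac{623}{\left(6 + 2\right) + 200} = \frac{623}{8 + 200} = \frac{623}{208}$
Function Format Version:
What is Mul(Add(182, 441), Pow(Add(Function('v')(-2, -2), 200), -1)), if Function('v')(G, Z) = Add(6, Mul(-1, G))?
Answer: Rational(623, 208) ≈ 2.9952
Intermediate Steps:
Mul(Add(182, 441), Pow(Add(Function('v')(-2, -2), 200), -1)) = Mul(Add(182, 441), Pow(Add(Add(6, Mul(-1, -2)), 200), -1)) = Mul(623, Pow(Add(Add(6, 2), 200), -1)) = Mul(623, Pow(Add(8, 200), -1)) = Mul(623, Pow(208, -1)) = Mul(623, Rational(1, 208)) = Rational(623, 208)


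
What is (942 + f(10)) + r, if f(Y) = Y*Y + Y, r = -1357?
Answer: -305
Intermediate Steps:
f(Y) = Y + Y**2 (f(Y) = Y**2 + Y = Y + Y**2)
(942 + f(10)) + r = (942 + 10*(1 + 10)) - 1357 = (942 + 10*11) - 1357 = (942 + 110) - 1357 = 1052 - 1357 = -305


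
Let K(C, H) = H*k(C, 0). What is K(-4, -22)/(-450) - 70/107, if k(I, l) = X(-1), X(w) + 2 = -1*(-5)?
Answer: -4073/8025 ≈ -0.50754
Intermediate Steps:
X(w) = 3 (X(w) = -2 - 1*(-5) = -2 + 5 = 3)
k(I, l) = 3
K(C, H) = 3*H (K(C, H) = H*3 = 3*H)
K(-4, -22)/(-450) - 70/107 = (3*(-22))/(-450) - 70/107 = -66*(-1/450) - 70*1/107 = 11/75 - 70/107 = -4073/8025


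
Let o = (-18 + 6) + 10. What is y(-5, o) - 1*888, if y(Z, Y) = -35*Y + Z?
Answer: -823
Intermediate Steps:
o = -2 (o = -12 + 10 = -2)
y(Z, Y) = Z - 35*Y
y(-5, o) - 1*888 = (-5 - 35*(-2)) - 1*888 = (-5 + 70) - 888 = 65 - 888 = -823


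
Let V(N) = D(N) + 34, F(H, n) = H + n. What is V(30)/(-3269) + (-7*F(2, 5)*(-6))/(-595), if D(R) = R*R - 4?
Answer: -216348/277865 ≈ -0.77861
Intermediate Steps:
D(R) = -4 + R² (D(R) = R² - 4 = -4 + R²)
V(N) = 30 + N² (V(N) = (-4 + N²) + 34 = 30 + N²)
V(30)/(-3269) + (-7*F(2, 5)*(-6))/(-595) = (30 + 30²)/(-3269) + (-7*(2 + 5)*(-6))/(-595) = (30 + 900)*(-1/3269) + (-7*7*(-6))*(-1/595) = 930*(-1/3269) - 49*(-6)*(-1/595) = -930/3269 + 294*(-1/595) = -930/3269 - 42/85 = -216348/277865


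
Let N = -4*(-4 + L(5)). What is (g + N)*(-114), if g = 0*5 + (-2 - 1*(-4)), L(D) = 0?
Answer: -2052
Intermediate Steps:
g = 2 (g = 0 + (-2 + 4) = 0 + 2 = 2)
N = 16 (N = -4*(-4 + 0) = -4*(-4) = 16)
(g + N)*(-114) = (2 + 16)*(-114) = 18*(-114) = -2052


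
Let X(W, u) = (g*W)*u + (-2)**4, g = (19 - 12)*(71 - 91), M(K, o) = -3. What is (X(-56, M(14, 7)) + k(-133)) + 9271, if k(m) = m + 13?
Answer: -14353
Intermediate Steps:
k(m) = 13 + m
g = -140 (g = 7*(-20) = -140)
X(W, u) = 16 - 140*W*u (X(W, u) = (-140*W)*u + (-2)**4 = -140*W*u + 16 = 16 - 140*W*u)
(X(-56, M(14, 7)) + k(-133)) + 9271 = ((16 - 140*(-56)*(-3)) + (13 - 133)) + 9271 = ((16 - 23520) - 120) + 9271 = (-23504 - 120) + 9271 = -23624 + 9271 = -14353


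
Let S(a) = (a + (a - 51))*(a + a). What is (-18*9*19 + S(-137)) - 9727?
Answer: 76245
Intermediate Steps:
S(a) = 2*a*(-51 + 2*a) (S(a) = (a + (-51 + a))*(2*a) = (-51 + 2*a)*(2*a) = 2*a*(-51 + 2*a))
(-18*9*19 + S(-137)) - 9727 = (-18*9*19 + 2*(-137)*(-51 + 2*(-137))) - 9727 = (-162*19 + 2*(-137)*(-51 - 274)) - 9727 = (-3078 + 2*(-137)*(-325)) - 9727 = (-3078 + 89050) - 9727 = 85972 - 9727 = 76245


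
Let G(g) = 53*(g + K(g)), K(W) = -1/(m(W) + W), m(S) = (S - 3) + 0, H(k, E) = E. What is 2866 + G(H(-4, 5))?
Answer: 21864/7 ≈ 3123.4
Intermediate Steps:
m(S) = -3 + S (m(S) = (-3 + S) + 0 = -3 + S)
K(W) = -1/(-3 + 2*W) (K(W) = -1/((-3 + W) + W) = -1/(-3 + 2*W))
G(g) = -53/(-3 + 2*g) + 53*g (G(g) = 53*(g - 1/(-3 + 2*g)) = -53/(-3 + 2*g) + 53*g)
2866 + G(H(-4, 5)) = 2866 + 53*(-1 + 5*(-3 + 2*5))/(-3 + 2*5) = 2866 + 53*(-1 + 5*(-3 + 10))/(-3 + 10) = 2866 + 53*(-1 + 5*7)/7 = 2866 + 53*(1/7)*(-1 + 35) = 2866 + 53*(1/7)*34 = 2866 + 1802/7 = 21864/7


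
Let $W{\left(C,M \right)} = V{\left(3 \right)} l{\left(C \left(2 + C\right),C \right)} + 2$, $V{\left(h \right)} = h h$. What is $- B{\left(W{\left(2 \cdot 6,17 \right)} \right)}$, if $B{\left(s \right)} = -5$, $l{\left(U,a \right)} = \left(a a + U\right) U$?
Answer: $5$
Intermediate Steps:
$V{\left(h \right)} = h^{2}$
$l{\left(U,a \right)} = U \left(U + a^{2}\right)$ ($l{\left(U,a \right)} = \left(a^{2} + U\right) U = \left(U + a^{2}\right) U = U \left(U + a^{2}\right)$)
$W{\left(C,M \right)} = 2 + 9 C \left(2 + C\right) \left(C^{2} + C \left(2 + C\right)\right)$ ($W{\left(C,M \right)} = 3^{2} C \left(2 + C\right) \left(C \left(2 + C\right) + C^{2}\right) + 2 = 9 C \left(2 + C\right) \left(C^{2} + C \left(2 + C\right)\right) + 2 = 2 + 9 C \left(2 + C\right) \left(C^{2} + C \left(2 + C\right)\right)$)
$- B{\left(W{\left(2 \cdot 6,17 \right)} \right)} = \left(-1\right) \left(-5\right) = 5$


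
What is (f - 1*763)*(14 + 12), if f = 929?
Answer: 4316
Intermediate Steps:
(f - 1*763)*(14 + 12) = (929 - 1*763)*(14 + 12) = (929 - 763)*26 = 166*26 = 4316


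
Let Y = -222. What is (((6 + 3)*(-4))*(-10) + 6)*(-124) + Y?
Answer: -45606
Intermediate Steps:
(((6 + 3)*(-4))*(-10) + 6)*(-124) + Y = (((6 + 3)*(-4))*(-10) + 6)*(-124) - 222 = ((9*(-4))*(-10) + 6)*(-124) - 222 = (-36*(-10) + 6)*(-124) - 222 = (360 + 6)*(-124) - 222 = 366*(-124) - 222 = -45384 - 222 = -45606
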